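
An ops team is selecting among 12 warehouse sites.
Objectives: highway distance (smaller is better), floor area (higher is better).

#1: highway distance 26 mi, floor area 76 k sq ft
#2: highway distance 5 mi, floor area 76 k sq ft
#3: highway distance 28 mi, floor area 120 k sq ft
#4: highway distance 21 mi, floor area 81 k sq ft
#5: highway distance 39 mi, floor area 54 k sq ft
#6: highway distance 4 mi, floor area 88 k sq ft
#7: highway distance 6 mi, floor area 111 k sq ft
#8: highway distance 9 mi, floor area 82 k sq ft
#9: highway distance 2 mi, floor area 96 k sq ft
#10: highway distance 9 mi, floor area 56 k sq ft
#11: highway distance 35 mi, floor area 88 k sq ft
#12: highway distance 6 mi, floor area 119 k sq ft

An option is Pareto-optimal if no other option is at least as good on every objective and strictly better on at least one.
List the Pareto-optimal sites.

#1: dominated by #2 (highway distance 5≤26, floor area 76≥76).
#2: dominated by #6 (highway distance 4≤5, floor area 88≥76).
#3: not dominated (best floor area).
#4: dominated by #6 (highway distance 4≤21, floor area 88≥81).
#5: dominated by #1 (highway distance 26≤39, floor area 76≥54).
#6: dominated by #9 (highway distance 2≤4, floor area 96≥88).
#7: dominated by #12 (highway distance 6≤6, floor area 119≥111).
#8: dominated by #6 (highway distance 4≤9, floor area 88≥82).
#9: not dominated (best highway distance).
#10: dominated by #2 (highway distance 5≤9, floor area 76≥56).
#11: dominated by #3 (highway distance 28≤35, floor area 120≥88).
#12: not dominated.

#3, #9, #12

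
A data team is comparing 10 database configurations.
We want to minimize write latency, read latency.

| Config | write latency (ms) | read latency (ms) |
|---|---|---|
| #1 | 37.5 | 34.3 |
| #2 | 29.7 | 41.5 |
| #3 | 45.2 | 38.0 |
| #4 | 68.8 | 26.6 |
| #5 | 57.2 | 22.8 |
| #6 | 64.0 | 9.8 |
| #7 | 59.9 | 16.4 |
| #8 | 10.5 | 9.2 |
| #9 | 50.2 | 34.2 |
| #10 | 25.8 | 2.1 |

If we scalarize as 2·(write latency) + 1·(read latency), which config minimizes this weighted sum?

#8

#1: 2·37.5 + 1·34.3 = 109.3
#2: 2·29.7 + 1·41.5 = 100.9
#3: 2·45.2 + 1·38.0 = 128.4
#4: 2·68.8 + 1·26.6 = 164.2
#5: 2·57.2 + 1·22.8 = 137.2
#6: 2·64.0 + 1·9.8 = 137.8
#7: 2·59.9 + 1·16.4 = 136.2
#8: 2·10.5 + 1·9.2 = 30.2
#9: 2·50.2 + 1·34.2 = 134.6
#10: 2·25.8 + 1·2.1 = 53.7
Lowest: #8 at 30.2.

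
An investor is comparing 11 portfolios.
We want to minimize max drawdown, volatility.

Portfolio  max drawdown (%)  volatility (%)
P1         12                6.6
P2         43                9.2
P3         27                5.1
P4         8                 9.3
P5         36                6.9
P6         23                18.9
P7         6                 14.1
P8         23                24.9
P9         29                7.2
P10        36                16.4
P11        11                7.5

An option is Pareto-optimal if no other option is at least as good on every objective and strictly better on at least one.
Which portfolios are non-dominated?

P1: not dominated.
P2: dominated by P1 (max drawdown 12≤43, volatility 6.6≤9.2).
P3: not dominated (best volatility).
P4: not dominated.
P5: dominated by P1 (max drawdown 12≤36, volatility 6.6≤6.9).
P6: dominated by P1 (max drawdown 12≤23, volatility 6.6≤18.9).
P7: not dominated (best max drawdown).
P8: dominated by P1 (max drawdown 12≤23, volatility 6.6≤24.9).
P9: dominated by P1 (max drawdown 12≤29, volatility 6.6≤7.2).
P10: dominated by P1 (max drawdown 12≤36, volatility 6.6≤16.4).
P11: not dominated.

P1, P3, P4, P7, P11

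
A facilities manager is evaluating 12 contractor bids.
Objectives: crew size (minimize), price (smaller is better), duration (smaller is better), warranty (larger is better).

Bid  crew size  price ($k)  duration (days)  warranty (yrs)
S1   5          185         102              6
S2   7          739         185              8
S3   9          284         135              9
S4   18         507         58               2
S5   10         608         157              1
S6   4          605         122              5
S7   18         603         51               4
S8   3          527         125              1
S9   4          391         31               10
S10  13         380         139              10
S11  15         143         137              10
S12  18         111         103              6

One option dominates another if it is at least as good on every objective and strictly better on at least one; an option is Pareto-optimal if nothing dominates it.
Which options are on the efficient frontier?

S1, S3, S8, S9, S10, S11, S12

S1: not dominated.
S2: dominated by S9 (crew size 4≤7, price 391≤739, duration 31≤185, warranty 10≥8).
S3: not dominated.
S4: dominated by S9 (crew size 4≤18, price 391≤507, duration 31≤58, warranty 10≥2).
S5: dominated by S1 (crew size 5≤10, price 185≤608, duration 102≤157, warranty 6≥1).
S6: dominated by S9 (crew size 4≤4, price 391≤605, duration 31≤122, warranty 10≥5).
S7: dominated by S9 (crew size 4≤18, price 391≤603, duration 31≤51, warranty 10≥4).
S8: not dominated (best crew size).
S9: not dominated (best duration).
S10: not dominated.
S11: not dominated.
S12: not dominated (best price).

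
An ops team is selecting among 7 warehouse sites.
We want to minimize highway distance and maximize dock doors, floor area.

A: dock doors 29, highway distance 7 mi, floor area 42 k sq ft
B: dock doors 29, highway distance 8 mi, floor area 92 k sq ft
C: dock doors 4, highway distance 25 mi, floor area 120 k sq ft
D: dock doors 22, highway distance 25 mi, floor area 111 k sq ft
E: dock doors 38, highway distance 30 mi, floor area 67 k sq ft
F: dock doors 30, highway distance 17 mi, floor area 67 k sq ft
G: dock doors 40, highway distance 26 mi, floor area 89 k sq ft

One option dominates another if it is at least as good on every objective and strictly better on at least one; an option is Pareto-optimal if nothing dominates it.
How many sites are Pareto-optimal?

6

A: not dominated (best highway distance).
B: not dominated.
C: not dominated (best floor area).
D: not dominated.
E: dominated by G (dock doors 40≥38, highway distance 26≤30, floor area 89≥67).
F: not dominated.
G: not dominated (best dock doors).
Pareto-optimal: A, B, C, D, F, G → 6.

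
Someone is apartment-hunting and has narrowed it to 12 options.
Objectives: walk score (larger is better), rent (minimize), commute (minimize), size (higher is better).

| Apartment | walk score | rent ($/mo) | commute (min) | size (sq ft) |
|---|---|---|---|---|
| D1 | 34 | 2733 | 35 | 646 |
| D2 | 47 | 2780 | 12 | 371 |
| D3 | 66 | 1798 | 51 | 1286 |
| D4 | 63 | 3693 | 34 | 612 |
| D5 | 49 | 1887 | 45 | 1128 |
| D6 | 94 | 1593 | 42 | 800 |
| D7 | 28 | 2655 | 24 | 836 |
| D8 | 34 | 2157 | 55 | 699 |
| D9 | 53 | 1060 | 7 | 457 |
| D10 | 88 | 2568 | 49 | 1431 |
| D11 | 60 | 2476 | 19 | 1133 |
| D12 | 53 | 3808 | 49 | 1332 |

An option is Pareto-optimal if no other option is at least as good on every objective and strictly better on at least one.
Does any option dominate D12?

Yes

D10 vs D12: walk score 88≥53, rent 2568≤3808, commute 49≤49, size 1431≥1332 — D10 is at least as good on every objective and strictly better on at least one, so D10 dominates D12.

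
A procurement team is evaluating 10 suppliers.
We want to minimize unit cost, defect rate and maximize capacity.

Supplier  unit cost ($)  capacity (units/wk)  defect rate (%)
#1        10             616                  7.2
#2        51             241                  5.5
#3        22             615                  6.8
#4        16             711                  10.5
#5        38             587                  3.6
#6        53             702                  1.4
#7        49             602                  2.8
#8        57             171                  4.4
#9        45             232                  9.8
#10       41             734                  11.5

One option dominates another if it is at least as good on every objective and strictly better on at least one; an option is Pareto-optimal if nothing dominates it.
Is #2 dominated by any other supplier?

Yes

#5 vs #2: unit cost 38≤51, capacity 587≥241, defect rate 3.6≤5.5 — #5 is at least as good on every objective and strictly better on at least one, so #5 dominates #2.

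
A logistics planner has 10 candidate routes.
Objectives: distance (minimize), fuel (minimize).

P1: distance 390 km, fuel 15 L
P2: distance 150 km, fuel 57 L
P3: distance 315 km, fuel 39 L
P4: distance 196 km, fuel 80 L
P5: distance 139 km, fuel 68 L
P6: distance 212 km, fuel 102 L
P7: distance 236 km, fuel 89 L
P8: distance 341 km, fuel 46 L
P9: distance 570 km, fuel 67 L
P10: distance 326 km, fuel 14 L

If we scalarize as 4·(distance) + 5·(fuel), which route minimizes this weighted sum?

P2

P1: 4·390 + 5·15 = 1635
P2: 4·150 + 5·57 = 885
P3: 4·315 + 5·39 = 1455
P4: 4·196 + 5·80 = 1184
P5: 4·139 + 5·68 = 896
P6: 4·212 + 5·102 = 1358
P7: 4·236 + 5·89 = 1389
P8: 4·341 + 5·46 = 1594
P9: 4·570 + 5·67 = 2615
P10: 4·326 + 5·14 = 1374
Lowest: P2 at 885.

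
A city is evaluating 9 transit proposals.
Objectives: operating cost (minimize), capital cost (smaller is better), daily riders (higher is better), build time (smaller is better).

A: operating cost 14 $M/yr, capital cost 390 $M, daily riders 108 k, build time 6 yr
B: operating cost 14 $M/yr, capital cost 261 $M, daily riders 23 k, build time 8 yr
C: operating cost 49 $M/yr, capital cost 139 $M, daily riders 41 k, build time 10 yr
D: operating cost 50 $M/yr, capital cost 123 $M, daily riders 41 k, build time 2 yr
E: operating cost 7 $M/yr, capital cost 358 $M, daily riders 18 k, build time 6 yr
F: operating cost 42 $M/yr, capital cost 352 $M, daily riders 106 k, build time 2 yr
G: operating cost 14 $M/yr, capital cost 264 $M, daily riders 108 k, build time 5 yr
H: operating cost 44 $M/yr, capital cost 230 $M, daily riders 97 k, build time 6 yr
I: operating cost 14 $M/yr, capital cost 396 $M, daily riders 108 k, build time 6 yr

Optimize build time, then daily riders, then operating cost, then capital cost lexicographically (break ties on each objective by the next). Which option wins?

First minimize build time: best is 2, kept {D, F}.
Then maximize daily riders: best is 106, kept {F}.

F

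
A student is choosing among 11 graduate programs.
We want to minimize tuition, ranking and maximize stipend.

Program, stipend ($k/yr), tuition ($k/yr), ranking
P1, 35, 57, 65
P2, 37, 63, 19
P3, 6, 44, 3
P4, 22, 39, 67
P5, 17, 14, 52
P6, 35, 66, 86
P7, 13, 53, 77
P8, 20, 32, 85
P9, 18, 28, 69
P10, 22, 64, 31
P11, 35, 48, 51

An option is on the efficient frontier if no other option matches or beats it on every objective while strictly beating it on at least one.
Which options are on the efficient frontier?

P2, P3, P4, P5, P8, P9, P11

P1: dominated by P11 (stipend 35≥35, tuition 48≤57, ranking 51≤65).
P2: not dominated (best stipend).
P3: not dominated (best ranking).
P4: not dominated.
P5: not dominated (best tuition).
P6: dominated by P1 (stipend 35≥35, tuition 57≤66, ranking 65≤86).
P7: dominated by P4 (stipend 22≥13, tuition 39≤53, ranking 67≤77).
P8: not dominated.
P9: not dominated.
P10: dominated by P2 (stipend 37≥22, tuition 63≤64, ranking 19≤31).
P11: not dominated.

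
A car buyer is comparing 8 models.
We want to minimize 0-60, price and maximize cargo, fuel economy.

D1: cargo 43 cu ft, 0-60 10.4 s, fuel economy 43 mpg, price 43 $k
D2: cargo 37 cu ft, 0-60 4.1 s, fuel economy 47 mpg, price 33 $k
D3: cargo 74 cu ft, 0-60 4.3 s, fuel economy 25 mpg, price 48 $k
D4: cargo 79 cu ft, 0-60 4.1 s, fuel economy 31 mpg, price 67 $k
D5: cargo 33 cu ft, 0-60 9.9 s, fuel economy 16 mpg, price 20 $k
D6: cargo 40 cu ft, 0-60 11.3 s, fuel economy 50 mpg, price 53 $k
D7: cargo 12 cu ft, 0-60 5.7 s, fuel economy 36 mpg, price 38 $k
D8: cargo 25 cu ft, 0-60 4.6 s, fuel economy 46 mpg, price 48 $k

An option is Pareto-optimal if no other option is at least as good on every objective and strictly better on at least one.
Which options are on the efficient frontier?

D1: not dominated.
D2: not dominated.
D3: not dominated.
D4: not dominated (best cargo).
D5: not dominated (best price).
D6: not dominated (best fuel economy).
D7: dominated by D2 (cargo 37≥12, 0-60 4.1≤5.7, fuel economy 47≥36, price 33≤38).
D8: dominated by D2 (cargo 37≥25, 0-60 4.1≤4.6, fuel economy 47≥46, price 33≤48).

D1, D2, D3, D4, D5, D6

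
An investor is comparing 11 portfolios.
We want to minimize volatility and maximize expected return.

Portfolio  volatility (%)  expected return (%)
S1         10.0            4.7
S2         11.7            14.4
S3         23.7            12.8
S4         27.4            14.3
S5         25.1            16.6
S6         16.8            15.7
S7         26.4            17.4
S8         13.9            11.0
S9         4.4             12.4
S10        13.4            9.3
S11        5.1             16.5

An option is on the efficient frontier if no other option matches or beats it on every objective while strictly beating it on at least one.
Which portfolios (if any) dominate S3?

S2, S6, S11

S2: volatility 11.7≤23.7, expected return 14.4≥12.8 — dominates S3.
S6: volatility 16.8≤23.7, expected return 15.7≥12.8 — dominates S3.
S11: volatility 5.1≤23.7, expected return 16.5≥12.8 — dominates S3.
Others (S1, S4, S5, S7, S8, S9, S10) are each worse than S3 on at least one objective.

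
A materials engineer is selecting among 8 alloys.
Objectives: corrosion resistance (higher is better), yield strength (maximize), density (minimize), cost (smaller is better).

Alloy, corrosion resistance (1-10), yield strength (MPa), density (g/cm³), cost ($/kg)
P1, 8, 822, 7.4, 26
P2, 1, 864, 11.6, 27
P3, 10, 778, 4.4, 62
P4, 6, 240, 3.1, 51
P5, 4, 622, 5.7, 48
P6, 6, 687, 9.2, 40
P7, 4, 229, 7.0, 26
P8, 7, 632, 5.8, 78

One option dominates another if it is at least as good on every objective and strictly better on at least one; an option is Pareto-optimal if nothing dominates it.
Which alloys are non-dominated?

P1: not dominated.
P2: not dominated (best yield strength).
P3: not dominated (best corrosion resistance).
P4: not dominated (best density).
P5: not dominated.
P6: dominated by P1 (corrosion resistance 8≥6, yield strength 822≥687, density 7.4≤9.2, cost 26≤40).
P7: not dominated.
P8: dominated by P3 (corrosion resistance 10≥7, yield strength 778≥632, density 4.4≤5.8, cost 62≤78).

P1, P2, P3, P4, P5, P7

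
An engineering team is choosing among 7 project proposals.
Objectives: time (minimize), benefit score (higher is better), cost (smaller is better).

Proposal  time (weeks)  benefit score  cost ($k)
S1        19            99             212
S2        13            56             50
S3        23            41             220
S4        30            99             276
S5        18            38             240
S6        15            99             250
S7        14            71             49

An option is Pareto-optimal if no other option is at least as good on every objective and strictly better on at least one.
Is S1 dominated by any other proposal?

No

S2: worse on benefit score (56 vs 99).
S3: worse on time (23 vs 19).
S4: worse on time (30 vs 19).
S5: worse on benefit score (38 vs 99).
S6: worse on cost (250 vs 212).
S7: worse on benefit score (71 vs 99).
No option is at least as good as S1 on every objective and strictly better on one.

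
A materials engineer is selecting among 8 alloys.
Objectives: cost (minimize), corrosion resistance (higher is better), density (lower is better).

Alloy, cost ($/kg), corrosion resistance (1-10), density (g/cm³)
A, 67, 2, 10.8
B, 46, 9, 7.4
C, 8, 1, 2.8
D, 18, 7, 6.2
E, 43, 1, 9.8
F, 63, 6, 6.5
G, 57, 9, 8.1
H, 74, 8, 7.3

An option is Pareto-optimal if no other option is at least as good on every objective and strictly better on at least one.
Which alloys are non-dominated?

A: dominated by B (cost 46≤67, corrosion resistance 9≥2, density 7.4≤10.8).
B: not dominated.
C: not dominated (best cost).
D: not dominated.
E: dominated by C (cost 8≤43, corrosion resistance 1≥1, density 2.8≤9.8).
F: dominated by D (cost 18≤63, corrosion resistance 7≥6, density 6.2≤6.5).
G: dominated by B (cost 46≤57, corrosion resistance 9≥9, density 7.4≤8.1).
H: not dominated.

B, C, D, H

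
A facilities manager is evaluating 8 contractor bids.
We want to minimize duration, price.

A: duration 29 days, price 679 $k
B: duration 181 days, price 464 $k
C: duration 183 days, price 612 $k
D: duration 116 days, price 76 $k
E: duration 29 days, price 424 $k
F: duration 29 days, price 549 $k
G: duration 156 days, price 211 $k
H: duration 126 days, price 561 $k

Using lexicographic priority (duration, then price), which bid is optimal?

E

First minimize duration: best is 29, kept {A, E, F}.
Then minimize price: best is 424, kept {E}.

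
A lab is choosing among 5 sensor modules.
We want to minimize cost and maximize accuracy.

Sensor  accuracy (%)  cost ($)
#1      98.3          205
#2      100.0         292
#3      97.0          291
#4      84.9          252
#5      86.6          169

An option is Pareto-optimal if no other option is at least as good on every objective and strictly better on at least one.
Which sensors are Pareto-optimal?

#1: not dominated.
#2: not dominated (best accuracy).
#3: dominated by #1 (accuracy 98.3≥97.0, cost 205≤291).
#4: dominated by #1 (accuracy 98.3≥84.9, cost 205≤252).
#5: not dominated (best cost).

#1, #2, #5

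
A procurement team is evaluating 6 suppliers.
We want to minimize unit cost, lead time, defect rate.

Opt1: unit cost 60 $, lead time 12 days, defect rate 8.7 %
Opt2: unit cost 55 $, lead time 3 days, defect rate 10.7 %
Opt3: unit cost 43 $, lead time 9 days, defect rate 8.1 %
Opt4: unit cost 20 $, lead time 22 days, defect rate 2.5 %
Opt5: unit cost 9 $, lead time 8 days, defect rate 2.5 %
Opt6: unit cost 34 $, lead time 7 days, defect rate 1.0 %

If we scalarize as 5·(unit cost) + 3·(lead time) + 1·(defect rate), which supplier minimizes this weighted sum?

Opt1: 5·60 + 3·12 + 1·8.7 = 344.7
Opt2: 5·55 + 3·3 + 1·10.7 = 294.7
Opt3: 5·43 + 3·9 + 1·8.1 = 250.1
Opt4: 5·20 + 3·22 + 1·2.5 = 168.5
Opt5: 5·9 + 3·8 + 1·2.5 = 71.5
Opt6: 5·34 + 3·7 + 1·1.0 = 192.0
Lowest: Opt5 at 71.5.

Opt5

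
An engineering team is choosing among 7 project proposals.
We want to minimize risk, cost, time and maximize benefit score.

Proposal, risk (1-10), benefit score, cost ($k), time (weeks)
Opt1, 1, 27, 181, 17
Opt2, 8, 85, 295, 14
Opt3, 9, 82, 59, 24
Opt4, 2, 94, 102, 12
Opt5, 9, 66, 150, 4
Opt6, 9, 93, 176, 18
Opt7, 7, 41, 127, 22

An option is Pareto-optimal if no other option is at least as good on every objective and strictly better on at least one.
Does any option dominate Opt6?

Yes

Opt4 vs Opt6: risk 2≤9, benefit score 94≥93, cost 102≤176, time 12≤18 — Opt4 is at least as good on every objective and strictly better on at least one, so Opt4 dominates Opt6.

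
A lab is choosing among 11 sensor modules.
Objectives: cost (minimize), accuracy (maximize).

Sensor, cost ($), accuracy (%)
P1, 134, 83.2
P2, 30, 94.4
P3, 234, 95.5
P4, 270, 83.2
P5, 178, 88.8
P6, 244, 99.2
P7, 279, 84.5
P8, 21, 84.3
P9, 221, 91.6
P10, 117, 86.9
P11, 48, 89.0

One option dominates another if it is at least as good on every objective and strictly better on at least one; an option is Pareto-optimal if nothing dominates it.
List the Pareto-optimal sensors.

P1: dominated by P2 (cost 30≤134, accuracy 94.4≥83.2).
P2: not dominated.
P3: not dominated.
P4: dominated by P1 (cost 134≤270, accuracy 83.2≥83.2).
P5: dominated by P2 (cost 30≤178, accuracy 94.4≥88.8).
P6: not dominated (best accuracy).
P7: dominated by P2 (cost 30≤279, accuracy 94.4≥84.5).
P8: not dominated (best cost).
P9: dominated by P2 (cost 30≤221, accuracy 94.4≥91.6).
P10: dominated by P2 (cost 30≤117, accuracy 94.4≥86.9).
P11: dominated by P2 (cost 30≤48, accuracy 94.4≥89.0).

P2, P3, P6, P8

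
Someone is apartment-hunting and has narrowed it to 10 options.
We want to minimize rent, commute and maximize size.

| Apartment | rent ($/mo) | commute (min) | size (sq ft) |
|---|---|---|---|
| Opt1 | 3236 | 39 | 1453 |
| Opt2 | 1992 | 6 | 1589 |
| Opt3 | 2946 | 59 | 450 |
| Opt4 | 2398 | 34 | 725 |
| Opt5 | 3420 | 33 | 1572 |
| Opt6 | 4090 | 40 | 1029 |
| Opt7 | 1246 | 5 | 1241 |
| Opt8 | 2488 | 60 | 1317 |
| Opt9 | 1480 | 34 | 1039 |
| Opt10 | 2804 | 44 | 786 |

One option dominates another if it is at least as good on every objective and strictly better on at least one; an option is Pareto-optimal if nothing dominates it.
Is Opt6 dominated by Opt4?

No

Opt4 vs Opt6: Opt4 is worse on size (725 vs 1029), so it does not dominate Opt6.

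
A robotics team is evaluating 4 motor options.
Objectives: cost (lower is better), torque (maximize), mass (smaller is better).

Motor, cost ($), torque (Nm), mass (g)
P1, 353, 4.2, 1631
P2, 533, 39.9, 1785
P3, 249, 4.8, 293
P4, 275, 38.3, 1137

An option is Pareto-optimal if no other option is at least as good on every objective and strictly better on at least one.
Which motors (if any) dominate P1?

P3: cost 249≤353, torque 4.8≥4.2, mass 293≤1631 — dominates P1.
P4: cost 275≤353, torque 38.3≥4.2, mass 1137≤1631 — dominates P1.
Others (P2) are each worse than P1 on at least one objective.

P3, P4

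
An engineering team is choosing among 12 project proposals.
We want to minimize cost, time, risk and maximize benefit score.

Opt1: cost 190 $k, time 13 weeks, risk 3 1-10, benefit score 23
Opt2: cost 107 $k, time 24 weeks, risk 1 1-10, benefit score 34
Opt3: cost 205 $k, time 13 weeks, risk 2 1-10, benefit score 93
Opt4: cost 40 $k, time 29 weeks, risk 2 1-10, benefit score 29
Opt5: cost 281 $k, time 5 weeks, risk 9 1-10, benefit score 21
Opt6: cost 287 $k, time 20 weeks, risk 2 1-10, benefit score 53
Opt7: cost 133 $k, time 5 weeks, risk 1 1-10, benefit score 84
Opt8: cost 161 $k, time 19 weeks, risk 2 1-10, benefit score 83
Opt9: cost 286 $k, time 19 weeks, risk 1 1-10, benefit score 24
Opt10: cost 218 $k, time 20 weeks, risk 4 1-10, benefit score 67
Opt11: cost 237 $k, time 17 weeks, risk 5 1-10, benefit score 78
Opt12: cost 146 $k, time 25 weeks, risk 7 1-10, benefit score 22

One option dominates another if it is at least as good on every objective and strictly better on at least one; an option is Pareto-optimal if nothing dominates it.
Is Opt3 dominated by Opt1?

No

Opt1 vs Opt3: Opt1 is worse on risk (3 vs 2), so it does not dominate Opt3.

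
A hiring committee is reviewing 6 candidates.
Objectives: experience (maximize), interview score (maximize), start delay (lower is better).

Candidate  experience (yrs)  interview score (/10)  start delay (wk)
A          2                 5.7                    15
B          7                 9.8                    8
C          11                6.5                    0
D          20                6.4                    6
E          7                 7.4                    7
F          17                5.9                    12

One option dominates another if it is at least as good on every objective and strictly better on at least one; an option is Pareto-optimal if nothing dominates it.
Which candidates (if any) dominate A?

B, C, D, E, F

B: experience 7≥2, interview score 9.8≥5.7, start delay 8≤15 — dominates A.
C: experience 11≥2, interview score 6.5≥5.7, start delay 0≤15 — dominates A.
D: experience 20≥2, interview score 6.4≥5.7, start delay 6≤15 — dominates A.
E: experience 7≥2, interview score 7.4≥5.7, start delay 7≤15 — dominates A.
F: experience 17≥2, interview score 5.9≥5.7, start delay 12≤15 — dominates A.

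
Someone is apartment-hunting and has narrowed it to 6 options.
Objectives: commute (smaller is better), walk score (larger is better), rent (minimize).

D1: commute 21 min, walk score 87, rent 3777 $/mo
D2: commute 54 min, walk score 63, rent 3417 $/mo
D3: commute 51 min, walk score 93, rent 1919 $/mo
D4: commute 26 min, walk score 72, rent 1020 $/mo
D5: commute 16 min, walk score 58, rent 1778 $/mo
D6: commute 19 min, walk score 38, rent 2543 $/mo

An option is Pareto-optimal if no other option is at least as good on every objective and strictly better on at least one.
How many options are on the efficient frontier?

D1: not dominated.
D2: dominated by D3 (commute 51≤54, walk score 93≥63, rent 1919≤3417).
D3: not dominated (best walk score).
D4: not dominated (best rent).
D5: not dominated (best commute).
D6: dominated by D5 (commute 16≤19, walk score 58≥38, rent 1778≤2543).
Pareto-optimal: D1, D3, D4, D5 → 4.

4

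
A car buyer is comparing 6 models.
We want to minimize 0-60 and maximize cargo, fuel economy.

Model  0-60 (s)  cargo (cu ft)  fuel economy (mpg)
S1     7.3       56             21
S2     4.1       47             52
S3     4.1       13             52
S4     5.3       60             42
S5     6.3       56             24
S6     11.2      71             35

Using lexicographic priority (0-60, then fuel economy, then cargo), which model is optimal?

S2

First minimize 0-60: best is 4.1, kept {S2, S3}.
Then maximize fuel economy: best is 52, kept {S2, S3}.
Then maximize cargo: best is 47, kept {S2}.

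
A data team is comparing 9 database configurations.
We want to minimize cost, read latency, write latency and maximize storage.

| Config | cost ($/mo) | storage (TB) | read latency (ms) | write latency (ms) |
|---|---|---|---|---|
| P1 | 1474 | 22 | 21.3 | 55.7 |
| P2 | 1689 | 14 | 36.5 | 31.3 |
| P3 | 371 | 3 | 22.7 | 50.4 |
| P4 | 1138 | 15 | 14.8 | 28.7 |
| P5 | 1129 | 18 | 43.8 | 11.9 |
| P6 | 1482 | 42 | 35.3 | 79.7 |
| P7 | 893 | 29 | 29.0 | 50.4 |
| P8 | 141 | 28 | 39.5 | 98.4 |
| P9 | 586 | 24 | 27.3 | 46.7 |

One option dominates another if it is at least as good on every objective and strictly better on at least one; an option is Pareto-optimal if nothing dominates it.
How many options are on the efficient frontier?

8

P1: not dominated.
P2: dominated by P4 (cost 1138≤1689, storage 15≥14, read latency 14.8≤36.5, write latency 28.7≤31.3).
P3: not dominated.
P4: not dominated (best read latency).
P5: not dominated (best write latency).
P6: not dominated (best storage).
P7: not dominated.
P8: not dominated (best cost).
P9: not dominated.
Pareto-optimal: P1, P3, P4, P5, P6, P7, P8, P9 → 8.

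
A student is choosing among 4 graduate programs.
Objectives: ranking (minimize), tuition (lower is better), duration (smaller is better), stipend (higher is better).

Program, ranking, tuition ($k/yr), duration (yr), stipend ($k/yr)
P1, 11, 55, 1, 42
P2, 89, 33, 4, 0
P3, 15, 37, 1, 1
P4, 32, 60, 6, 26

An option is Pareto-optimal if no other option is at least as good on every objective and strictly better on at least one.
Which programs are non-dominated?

P1, P2, P3

P1: not dominated (best ranking).
P2: not dominated (best tuition).
P3: not dominated.
P4: dominated by P1 (ranking 11≤32, tuition 55≤60, duration 1≤6, stipend 42≥26).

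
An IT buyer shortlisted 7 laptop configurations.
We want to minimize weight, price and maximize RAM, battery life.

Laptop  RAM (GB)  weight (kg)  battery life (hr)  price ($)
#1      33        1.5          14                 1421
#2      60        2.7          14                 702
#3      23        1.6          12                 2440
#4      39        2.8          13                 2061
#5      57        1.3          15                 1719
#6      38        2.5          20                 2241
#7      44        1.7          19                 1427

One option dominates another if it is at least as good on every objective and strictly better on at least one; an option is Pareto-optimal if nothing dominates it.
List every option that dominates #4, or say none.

#2, #5, #7

#2: RAM 60≥39, weight 2.7≤2.8, battery life 14≥13, price 702≤2061 — dominates #4.
#5: RAM 57≥39, weight 1.3≤2.8, battery life 15≥13, price 1719≤2061 — dominates #4.
#7: RAM 44≥39, weight 1.7≤2.8, battery life 19≥13, price 1427≤2061 — dominates #4.
Others (#1, #3, #6) are each worse than #4 on at least one objective.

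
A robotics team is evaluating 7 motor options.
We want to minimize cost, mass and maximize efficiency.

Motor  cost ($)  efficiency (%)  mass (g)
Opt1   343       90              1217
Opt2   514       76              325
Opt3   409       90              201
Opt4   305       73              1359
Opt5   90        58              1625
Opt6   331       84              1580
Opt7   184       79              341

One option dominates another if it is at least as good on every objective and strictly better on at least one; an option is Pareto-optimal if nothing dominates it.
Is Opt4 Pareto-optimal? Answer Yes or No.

No

Opt7 vs Opt4: cost 184≤305, efficiency 79≥73, mass 341≤1359 — Opt7 is at least as good on every objective and strictly better on at least one, so Opt7 dominates Opt4.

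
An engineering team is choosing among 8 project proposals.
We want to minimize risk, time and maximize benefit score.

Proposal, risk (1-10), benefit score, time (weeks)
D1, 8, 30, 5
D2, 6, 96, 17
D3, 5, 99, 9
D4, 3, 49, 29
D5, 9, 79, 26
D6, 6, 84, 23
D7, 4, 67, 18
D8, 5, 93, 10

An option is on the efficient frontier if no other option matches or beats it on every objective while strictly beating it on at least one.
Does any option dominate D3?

No

D1: worse on risk (8 vs 5).
D2: worse on risk (6 vs 5).
D4: worse on benefit score (49 vs 99).
D5: worse on risk (9 vs 5).
D6: worse on risk (6 vs 5).
D7: worse on benefit score (67 vs 99).
D8: worse on benefit score (93 vs 99).
No option is at least as good as D3 on every objective and strictly better on one.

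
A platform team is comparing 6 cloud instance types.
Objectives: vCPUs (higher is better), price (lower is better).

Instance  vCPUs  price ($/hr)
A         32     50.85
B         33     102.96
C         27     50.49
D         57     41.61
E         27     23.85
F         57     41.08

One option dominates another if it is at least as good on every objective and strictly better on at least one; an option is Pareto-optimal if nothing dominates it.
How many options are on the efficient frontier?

A: dominated by D (vCPUs 57≥32, price 41.61≤50.85).
B: dominated by D (vCPUs 57≥33, price 41.61≤102.96).
C: dominated by D (vCPUs 57≥27, price 41.61≤50.49).
D: dominated by F (vCPUs 57≥57, price 41.08≤41.61).
E: not dominated (best price).
F: not dominated.
Pareto-optimal: E, F → 2.

2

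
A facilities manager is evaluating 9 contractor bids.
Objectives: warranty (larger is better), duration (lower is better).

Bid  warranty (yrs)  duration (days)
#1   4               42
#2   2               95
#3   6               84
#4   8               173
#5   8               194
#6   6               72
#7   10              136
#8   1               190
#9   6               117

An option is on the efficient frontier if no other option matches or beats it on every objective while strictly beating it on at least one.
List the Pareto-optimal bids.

#1, #6, #7

#1: not dominated (best duration).
#2: dominated by #1 (warranty 4≥2, duration 42≤95).
#3: dominated by #6 (warranty 6≥6, duration 72≤84).
#4: dominated by #7 (warranty 10≥8, duration 136≤173).
#5: dominated by #4 (warranty 8≥8, duration 173≤194).
#6: not dominated.
#7: not dominated (best warranty).
#8: dominated by #1 (warranty 4≥1, duration 42≤190).
#9: dominated by #3 (warranty 6≥6, duration 84≤117).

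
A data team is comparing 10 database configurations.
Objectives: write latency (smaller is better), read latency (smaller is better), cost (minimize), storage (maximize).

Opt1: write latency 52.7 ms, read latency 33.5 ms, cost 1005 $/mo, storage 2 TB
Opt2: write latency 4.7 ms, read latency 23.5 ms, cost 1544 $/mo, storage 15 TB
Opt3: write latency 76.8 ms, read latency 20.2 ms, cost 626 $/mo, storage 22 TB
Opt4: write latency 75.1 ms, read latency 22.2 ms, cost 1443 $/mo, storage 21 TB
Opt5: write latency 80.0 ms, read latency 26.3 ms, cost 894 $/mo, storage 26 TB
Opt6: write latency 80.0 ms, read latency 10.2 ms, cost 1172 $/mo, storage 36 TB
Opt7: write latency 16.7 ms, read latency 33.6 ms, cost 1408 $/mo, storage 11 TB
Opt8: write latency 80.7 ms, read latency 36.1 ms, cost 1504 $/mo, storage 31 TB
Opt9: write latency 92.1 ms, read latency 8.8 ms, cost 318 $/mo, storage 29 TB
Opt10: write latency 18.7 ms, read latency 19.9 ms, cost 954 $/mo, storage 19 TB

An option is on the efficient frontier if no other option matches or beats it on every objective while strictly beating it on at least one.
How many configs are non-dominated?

8

Opt1: dominated by Opt10 (write latency 18.7≤52.7, read latency 19.9≤33.5, cost 954≤1005, storage 19≥2).
Opt2: not dominated (best write latency).
Opt3: not dominated.
Opt4: not dominated.
Opt5: not dominated.
Opt6: not dominated (best storage).
Opt7: not dominated.
Opt8: dominated by Opt6 (write latency 80.0≤80.7, read latency 10.2≤36.1, cost 1172≤1504, storage 36≥31).
Opt9: not dominated (best read latency).
Opt10: not dominated.
Pareto-optimal: Opt2, Opt3, Opt4, Opt5, Opt6, Opt7, Opt9, Opt10 → 8.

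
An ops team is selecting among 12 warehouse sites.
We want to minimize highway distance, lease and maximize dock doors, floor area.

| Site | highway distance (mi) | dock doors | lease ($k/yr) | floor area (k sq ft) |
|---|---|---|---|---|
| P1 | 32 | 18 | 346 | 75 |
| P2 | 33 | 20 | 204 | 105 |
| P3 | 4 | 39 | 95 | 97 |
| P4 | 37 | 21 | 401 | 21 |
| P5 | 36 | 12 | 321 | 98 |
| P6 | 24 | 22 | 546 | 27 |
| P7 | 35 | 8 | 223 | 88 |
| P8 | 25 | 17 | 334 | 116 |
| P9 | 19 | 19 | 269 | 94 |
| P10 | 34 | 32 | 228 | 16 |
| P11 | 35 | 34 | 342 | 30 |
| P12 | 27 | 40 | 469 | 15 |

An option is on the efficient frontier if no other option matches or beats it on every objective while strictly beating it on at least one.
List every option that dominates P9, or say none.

P3

P3: highway distance 4≤19, dock doors 39≥19, lease 95≤269, floor area 97≥94 — dominates P9.
Others (P1, P2, P4, P5, P6, P7, P8, P10, P11, P12) are each worse than P9 on at least one objective.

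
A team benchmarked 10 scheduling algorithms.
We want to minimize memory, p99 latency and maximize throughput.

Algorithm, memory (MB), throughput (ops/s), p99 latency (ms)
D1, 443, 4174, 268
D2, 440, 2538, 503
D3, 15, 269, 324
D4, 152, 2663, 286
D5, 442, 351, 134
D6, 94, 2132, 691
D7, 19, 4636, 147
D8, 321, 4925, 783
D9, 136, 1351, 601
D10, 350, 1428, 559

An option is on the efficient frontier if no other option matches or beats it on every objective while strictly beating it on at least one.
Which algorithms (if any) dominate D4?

D7: memory 19≤152, throughput 4636≥2663, p99 latency 147≤286 — dominates D4.
Others (D1, D2, D3, D5, D6, D8, D9, D10) are each worse than D4 on at least one objective.

D7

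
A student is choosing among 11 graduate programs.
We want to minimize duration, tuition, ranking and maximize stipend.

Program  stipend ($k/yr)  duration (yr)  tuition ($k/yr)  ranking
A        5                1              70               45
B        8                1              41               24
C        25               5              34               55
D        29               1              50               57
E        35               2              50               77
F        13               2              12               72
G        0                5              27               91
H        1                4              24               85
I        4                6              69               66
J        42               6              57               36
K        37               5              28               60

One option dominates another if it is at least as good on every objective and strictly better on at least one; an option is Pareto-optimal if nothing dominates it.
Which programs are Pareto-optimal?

B, C, D, E, F, J, K

A: dominated by B (stipend 8≥5, duration 1≤1, tuition 41≤70, ranking 24≤45).
B: not dominated (best ranking).
C: not dominated.
D: not dominated.
E: not dominated.
F: not dominated (best tuition).
G: dominated by F (stipend 13≥0, duration 2≤5, tuition 12≤27, ranking 72≤91).
H: dominated by F (stipend 13≥1, duration 2≤4, tuition 12≤24, ranking 72≤85).
I: dominated by B (stipend 8≥4, duration 1≤6, tuition 41≤69, ranking 24≤66).
J: not dominated (best stipend).
K: not dominated.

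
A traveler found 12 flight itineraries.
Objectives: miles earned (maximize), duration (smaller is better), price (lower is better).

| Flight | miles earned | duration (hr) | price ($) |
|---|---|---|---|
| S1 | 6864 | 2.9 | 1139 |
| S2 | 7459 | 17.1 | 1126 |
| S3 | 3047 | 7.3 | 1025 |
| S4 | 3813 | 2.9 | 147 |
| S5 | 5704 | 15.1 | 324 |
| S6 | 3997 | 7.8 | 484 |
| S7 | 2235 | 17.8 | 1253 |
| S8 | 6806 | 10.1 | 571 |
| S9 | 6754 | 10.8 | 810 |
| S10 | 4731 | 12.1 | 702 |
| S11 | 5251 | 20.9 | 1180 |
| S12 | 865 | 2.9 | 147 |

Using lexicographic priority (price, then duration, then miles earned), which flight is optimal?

First minimize price: best is 147, kept {S4, S12}.
Then minimize duration: best is 2.9, kept {S4, S12}.
Then maximize miles earned: best is 3813, kept {S4}.

S4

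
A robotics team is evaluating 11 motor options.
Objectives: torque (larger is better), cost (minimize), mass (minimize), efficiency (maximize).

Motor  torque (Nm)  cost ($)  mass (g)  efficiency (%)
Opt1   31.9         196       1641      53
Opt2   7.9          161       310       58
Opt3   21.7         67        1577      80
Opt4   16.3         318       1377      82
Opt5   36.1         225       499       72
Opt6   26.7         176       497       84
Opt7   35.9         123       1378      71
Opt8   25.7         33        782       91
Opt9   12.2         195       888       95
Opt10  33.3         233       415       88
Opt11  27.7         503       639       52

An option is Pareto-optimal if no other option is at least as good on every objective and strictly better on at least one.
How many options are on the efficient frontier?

Opt1: dominated by Opt7 (torque 35.9≥31.9, cost 123≤196, mass 1378≤1641, efficiency 71≥53).
Opt2: not dominated (best mass).
Opt3: dominated by Opt8 (torque 25.7≥21.7, cost 33≤67, mass 782≤1577, efficiency 91≥80).
Opt4: dominated by Opt6 (torque 26.7≥16.3, cost 176≤318, mass 497≤1377, efficiency 84≥82).
Opt5: not dominated (best torque).
Opt6: not dominated.
Opt7: not dominated.
Opt8: not dominated (best cost).
Opt9: not dominated (best efficiency).
Opt10: not dominated.
Opt11: dominated by Opt5 (torque 36.1≥27.7, cost 225≤503, mass 499≤639, efficiency 72≥52).
Pareto-optimal: Opt2, Opt5, Opt6, Opt7, Opt8, Opt9, Opt10 → 7.

7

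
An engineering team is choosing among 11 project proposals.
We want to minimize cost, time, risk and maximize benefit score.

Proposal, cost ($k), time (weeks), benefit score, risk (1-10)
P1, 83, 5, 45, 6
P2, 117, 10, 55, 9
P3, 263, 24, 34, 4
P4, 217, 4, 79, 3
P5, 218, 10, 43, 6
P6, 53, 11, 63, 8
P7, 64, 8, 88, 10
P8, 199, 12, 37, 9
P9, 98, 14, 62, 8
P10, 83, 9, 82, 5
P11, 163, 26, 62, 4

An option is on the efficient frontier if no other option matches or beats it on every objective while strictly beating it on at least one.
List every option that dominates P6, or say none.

P1: worse on cost (83 vs 53).
P2: worse on cost (117 vs 53).
P3: worse on cost (263 vs 53).
P4: worse on cost (217 vs 53).
P5: worse on cost (218 vs 53).
P7: worse on cost (64 vs 53).
P8: worse on cost (199 vs 53).
P9: worse on cost (98 vs 53).
P10: worse on cost (83 vs 53).
P11: worse on cost (163 vs 53).
No option dominates P6.

none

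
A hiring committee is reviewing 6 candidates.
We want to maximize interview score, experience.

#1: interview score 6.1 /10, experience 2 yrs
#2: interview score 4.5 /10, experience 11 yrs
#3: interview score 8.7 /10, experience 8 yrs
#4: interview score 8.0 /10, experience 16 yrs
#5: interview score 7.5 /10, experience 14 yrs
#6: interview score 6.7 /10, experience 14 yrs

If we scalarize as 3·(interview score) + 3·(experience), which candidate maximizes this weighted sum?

#4

#1: 3·6.1 + 3·2 = 24.3
#2: 3·4.5 + 3·11 = 46.5
#3: 3·8.7 + 3·8 = 50.1
#4: 3·8.0 + 3·16 = 72.0
#5: 3·7.5 + 3·14 = 64.5
#6: 3·6.7 + 3·14 = 62.1
Highest: #4 at 72.0.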